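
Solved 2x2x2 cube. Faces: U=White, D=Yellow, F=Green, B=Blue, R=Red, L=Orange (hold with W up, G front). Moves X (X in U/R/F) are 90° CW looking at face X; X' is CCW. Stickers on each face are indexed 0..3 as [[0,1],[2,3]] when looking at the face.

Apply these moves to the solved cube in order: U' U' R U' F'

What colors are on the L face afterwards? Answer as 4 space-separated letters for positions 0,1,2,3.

Answer: W W O W

Derivation:
After move 1 (U'): U=WWWW F=OOGG R=GGRR B=RRBB L=BBOO
After move 2 (U'): U=WWWW F=BBGG R=OORR B=GGBB L=RROO
After move 3 (R): R=RORO U=WBWG F=BYGY D=YBYG B=WGWB
After move 4 (U'): U=BGWW F=RRGY R=BYRO B=ROWB L=WGOO
After move 5 (F'): F=RYRG U=BGBR R=BYYO D=GOYG L=WWOW
Query: L face = WWOW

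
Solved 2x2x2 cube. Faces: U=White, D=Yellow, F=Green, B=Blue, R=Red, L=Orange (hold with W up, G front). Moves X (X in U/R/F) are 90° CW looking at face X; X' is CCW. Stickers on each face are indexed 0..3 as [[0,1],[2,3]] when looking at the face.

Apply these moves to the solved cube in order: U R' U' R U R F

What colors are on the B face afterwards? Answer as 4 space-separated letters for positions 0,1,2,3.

Answer: G O B B

Derivation:
After move 1 (U): U=WWWW F=RRGG R=BBRR B=OOBB L=GGOO
After move 2 (R'): R=BRBR U=WBWO F=RWGW D=YRYG B=YOYB
After move 3 (U'): U=BOWW F=GGGW R=RWBR B=BRYB L=YOOO
After move 4 (R): R=BRRW U=BGWW F=GRGG D=YYYB B=WROB
After move 5 (U): U=WBWG F=BRGG R=WRRW B=YOOB L=GROO
After move 6 (R): R=RWWR U=WRWG F=BYGB D=YOYY B=GOBB
After move 7 (F): F=GBBY U=WROR R=WWGR D=WRYY L=GYOO
Query: B face = GOBB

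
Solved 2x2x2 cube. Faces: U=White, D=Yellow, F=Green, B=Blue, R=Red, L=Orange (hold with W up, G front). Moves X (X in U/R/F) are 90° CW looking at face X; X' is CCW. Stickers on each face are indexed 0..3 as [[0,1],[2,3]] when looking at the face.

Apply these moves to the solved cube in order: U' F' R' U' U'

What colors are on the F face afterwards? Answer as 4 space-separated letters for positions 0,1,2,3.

After move 1 (U'): U=WWWW F=OOGG R=GGRR B=RRBB L=BBOO
After move 2 (F'): F=OGOG U=WWGR R=YGYR D=BOYY L=BWOW
After move 3 (R'): R=GRYY U=WBGR F=OWOR D=BGYG B=YROB
After move 4 (U'): U=BRWG F=BWOR R=OWYY B=GROB L=YROW
After move 5 (U'): U=RGBW F=YROR R=BWYY B=OWOB L=GROW
Query: F face = YROR

Answer: Y R O R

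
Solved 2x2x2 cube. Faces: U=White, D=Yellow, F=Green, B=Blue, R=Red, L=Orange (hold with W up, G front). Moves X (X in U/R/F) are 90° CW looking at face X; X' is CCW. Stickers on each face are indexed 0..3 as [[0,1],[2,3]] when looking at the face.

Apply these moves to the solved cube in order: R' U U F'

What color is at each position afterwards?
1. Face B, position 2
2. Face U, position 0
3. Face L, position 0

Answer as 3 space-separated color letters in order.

Answer: Y B R

Derivation:
After move 1 (R'): R=RRRR U=WBWB F=GWGW D=YGYG B=YBYB
After move 2 (U): U=WWBB F=RRGW R=YBRR B=OOYB L=GWOO
After move 3 (U): U=BWBW F=YBGW R=OORR B=GWYB L=RROO
After move 4 (F'): F=BWYG U=BWOR R=GOYR D=ROYG L=RWOB
Query 1: B[2] = Y
Query 2: U[0] = B
Query 3: L[0] = R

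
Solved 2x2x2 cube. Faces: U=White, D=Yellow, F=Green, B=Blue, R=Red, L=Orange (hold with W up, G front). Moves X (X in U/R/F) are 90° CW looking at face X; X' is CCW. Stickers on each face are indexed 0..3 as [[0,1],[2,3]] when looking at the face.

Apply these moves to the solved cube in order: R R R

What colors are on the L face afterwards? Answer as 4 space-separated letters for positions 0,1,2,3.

After move 1 (R): R=RRRR U=WGWG F=GYGY D=YBYB B=WBWB
After move 2 (R): R=RRRR U=WYWY F=GBGB D=YWYW B=GBGB
After move 3 (R): R=RRRR U=WBWB F=GWGW D=YGYG B=YBYB
Query: L face = OOOO

Answer: O O O O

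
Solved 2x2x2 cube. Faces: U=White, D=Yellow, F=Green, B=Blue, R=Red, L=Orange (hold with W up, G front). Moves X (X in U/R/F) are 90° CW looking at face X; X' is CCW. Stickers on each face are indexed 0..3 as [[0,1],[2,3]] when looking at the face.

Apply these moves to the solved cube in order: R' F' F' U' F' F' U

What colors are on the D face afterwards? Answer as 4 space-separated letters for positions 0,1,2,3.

Answer: G W Y G

Derivation:
After move 1 (R'): R=RRRR U=WBWB F=GWGW D=YGYG B=YBYB
After move 2 (F'): F=WWGG U=WBRR R=GRYR D=OOYG L=OBOW
After move 3 (F'): F=WGWG U=WBGY R=OROR D=BWYG L=OROR
After move 4 (U'): U=BYWG F=ORWG R=WGOR B=ORYB L=YBOR
After move 5 (F'): F=RGOW U=BYWO R=WGBR D=BRYG L=YGOW
After move 6 (F'): F=GWRO U=BYWB R=RGBR D=GWYG L=YOOW
After move 7 (U): U=WBBY F=RGRO R=ORBR B=YOYB L=GWOW
Query: D face = GWYG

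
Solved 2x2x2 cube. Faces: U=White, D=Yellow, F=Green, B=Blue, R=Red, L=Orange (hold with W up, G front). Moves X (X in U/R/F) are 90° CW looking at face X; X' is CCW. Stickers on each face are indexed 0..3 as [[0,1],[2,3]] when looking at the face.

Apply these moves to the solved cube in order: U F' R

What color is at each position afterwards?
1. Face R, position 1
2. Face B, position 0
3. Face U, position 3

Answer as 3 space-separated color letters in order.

After move 1 (U): U=WWWW F=RRGG R=BBRR B=OOBB L=GGOO
After move 2 (F'): F=RGRG U=WWBR R=YBYR D=GOYY L=GWOW
After move 3 (R): R=YYRB U=WGBG F=RORY D=GBYO B=ROWB
Query 1: R[1] = Y
Query 2: B[0] = R
Query 3: U[3] = G

Answer: Y R G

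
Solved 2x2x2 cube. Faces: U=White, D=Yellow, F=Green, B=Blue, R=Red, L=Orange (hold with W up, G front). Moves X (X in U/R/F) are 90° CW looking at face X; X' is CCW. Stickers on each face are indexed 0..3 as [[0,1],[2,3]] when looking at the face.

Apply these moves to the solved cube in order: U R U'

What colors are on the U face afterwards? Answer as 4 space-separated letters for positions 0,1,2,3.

Answer: R G W W

Derivation:
After move 1 (U): U=WWWW F=RRGG R=BBRR B=OOBB L=GGOO
After move 2 (R): R=RBRB U=WRWG F=RYGY D=YBYO B=WOWB
After move 3 (U'): U=RGWW F=GGGY R=RYRB B=RBWB L=WOOO
Query: U face = RGWW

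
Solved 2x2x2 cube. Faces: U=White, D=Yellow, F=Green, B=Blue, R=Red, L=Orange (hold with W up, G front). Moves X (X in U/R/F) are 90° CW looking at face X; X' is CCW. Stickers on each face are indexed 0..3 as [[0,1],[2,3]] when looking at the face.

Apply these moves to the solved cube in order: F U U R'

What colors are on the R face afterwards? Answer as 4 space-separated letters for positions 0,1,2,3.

After move 1 (F): F=GGGG U=WWOO R=WRWR D=RRYY L=OYOY
After move 2 (U): U=OWOW F=WRGG R=BBWR B=OYBB L=GGOY
After move 3 (U): U=OOWW F=BBGG R=OYWR B=GGBB L=WROY
After move 4 (R'): R=YROW U=OBWG F=BOGW D=RBYG B=YGRB
Query: R face = YROW

Answer: Y R O W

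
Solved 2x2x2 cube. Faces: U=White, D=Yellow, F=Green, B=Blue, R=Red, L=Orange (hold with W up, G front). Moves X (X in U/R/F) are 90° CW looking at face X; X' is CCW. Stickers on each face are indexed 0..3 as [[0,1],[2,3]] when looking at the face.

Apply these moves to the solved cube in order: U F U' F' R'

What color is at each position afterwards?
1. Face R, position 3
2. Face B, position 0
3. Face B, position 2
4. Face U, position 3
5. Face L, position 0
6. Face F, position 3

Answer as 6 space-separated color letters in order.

Answer: R Y Y W O W

Derivation:
After move 1 (U): U=WWWW F=RRGG R=BBRR B=OOBB L=GGOO
After move 2 (F): F=GRGR U=WWOG R=WBWR D=RBYY L=GYOY
After move 3 (U'): U=WGWO F=GYGR R=GRWR B=WBBB L=OOOY
After move 4 (F'): F=YRGG U=WGGW R=BRRR D=OYYY L=OOOW
After move 5 (R'): R=RRBR U=WBGW F=YGGW D=ORYG B=YBYB
Query 1: R[3] = R
Query 2: B[0] = Y
Query 3: B[2] = Y
Query 4: U[3] = W
Query 5: L[0] = O
Query 6: F[3] = W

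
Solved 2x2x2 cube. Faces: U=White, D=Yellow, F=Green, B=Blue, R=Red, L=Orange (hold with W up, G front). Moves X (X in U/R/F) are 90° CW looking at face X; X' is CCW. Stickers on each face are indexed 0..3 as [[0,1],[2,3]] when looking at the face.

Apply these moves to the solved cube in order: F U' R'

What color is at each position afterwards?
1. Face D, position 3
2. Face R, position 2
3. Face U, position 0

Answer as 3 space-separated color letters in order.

After move 1 (F): F=GGGG U=WWOO R=WRWR D=RRYY L=OYOY
After move 2 (U'): U=WOWO F=OYGG R=GGWR B=WRBB L=BBOY
After move 3 (R'): R=GRGW U=WBWW F=OOGO D=RYYG B=YRRB
Query 1: D[3] = G
Query 2: R[2] = G
Query 3: U[0] = W

Answer: G G W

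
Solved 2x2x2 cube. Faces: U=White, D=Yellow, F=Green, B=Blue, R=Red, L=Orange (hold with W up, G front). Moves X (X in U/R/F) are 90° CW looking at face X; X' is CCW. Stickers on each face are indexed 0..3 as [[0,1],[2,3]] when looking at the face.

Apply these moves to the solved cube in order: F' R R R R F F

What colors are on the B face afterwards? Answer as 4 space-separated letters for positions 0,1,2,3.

After move 1 (F'): F=GGGG U=WWRR R=YRYR D=OOYY L=OWOW
After move 2 (R): R=YYRR U=WGRG F=GOGY D=OBYB B=RBWB
After move 3 (R): R=RYRY U=WORY F=GBGB D=OWYR B=GBGB
After move 4 (R): R=RRYY U=WBRB F=GWGR D=OGYG B=YBOB
After move 5 (R): R=YRYR U=WWRR F=GGGG D=OOYY B=BBBB
After move 6 (F): F=GGGG U=WWWW R=RRRR D=YYYY L=OOOO
After move 7 (F): F=GGGG U=WWOO R=WRWR D=RRYY L=OYOY
Query: B face = BBBB

Answer: B B B B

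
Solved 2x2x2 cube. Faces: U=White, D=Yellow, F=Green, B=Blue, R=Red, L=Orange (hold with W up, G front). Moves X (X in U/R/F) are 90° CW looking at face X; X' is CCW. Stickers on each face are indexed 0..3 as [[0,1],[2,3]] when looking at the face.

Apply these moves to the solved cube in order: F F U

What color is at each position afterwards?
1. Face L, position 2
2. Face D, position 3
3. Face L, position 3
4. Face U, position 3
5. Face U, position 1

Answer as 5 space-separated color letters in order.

Answer: O Y R W W

Derivation:
After move 1 (F): F=GGGG U=WWOO R=WRWR D=RRYY L=OYOY
After move 2 (F): F=GGGG U=WWYY R=OROR D=WWYY L=OROR
After move 3 (U): U=YWYW F=ORGG R=BBOR B=ORBB L=GGOR
Query 1: L[2] = O
Query 2: D[3] = Y
Query 3: L[3] = R
Query 4: U[3] = W
Query 5: U[1] = W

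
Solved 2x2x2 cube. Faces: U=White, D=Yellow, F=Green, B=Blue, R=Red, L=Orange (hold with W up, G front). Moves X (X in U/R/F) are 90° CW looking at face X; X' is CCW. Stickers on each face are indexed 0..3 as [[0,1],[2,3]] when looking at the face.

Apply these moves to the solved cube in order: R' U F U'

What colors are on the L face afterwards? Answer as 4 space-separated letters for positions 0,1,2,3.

Answer: O O O G

Derivation:
After move 1 (R'): R=RRRR U=WBWB F=GWGW D=YGYG B=YBYB
After move 2 (U): U=WWBB F=RRGW R=YBRR B=OOYB L=GWOO
After move 3 (F): F=GRWR U=WWOW R=BBBR D=RYYG L=GYOG
After move 4 (U'): U=WWWO F=GYWR R=GRBR B=BBYB L=OOOG
Query: L face = OOOG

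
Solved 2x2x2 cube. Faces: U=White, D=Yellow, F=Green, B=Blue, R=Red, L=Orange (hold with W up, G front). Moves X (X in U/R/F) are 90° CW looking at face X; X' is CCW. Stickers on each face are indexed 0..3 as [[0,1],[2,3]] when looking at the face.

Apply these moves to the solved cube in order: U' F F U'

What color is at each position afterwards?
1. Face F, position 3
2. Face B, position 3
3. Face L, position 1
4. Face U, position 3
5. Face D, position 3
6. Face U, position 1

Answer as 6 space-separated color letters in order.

After move 1 (U'): U=WWWW F=OOGG R=GGRR B=RRBB L=BBOO
After move 2 (F): F=GOGO U=WWOB R=WGWR D=RGYY L=BYOY
After move 3 (F): F=GGOO U=WWYY R=OGBR D=WWYY L=BROG
After move 4 (U'): U=WYWY F=BROO R=GGBR B=OGBB L=RROG
Query 1: F[3] = O
Query 2: B[3] = B
Query 3: L[1] = R
Query 4: U[3] = Y
Query 5: D[3] = Y
Query 6: U[1] = Y

Answer: O B R Y Y Y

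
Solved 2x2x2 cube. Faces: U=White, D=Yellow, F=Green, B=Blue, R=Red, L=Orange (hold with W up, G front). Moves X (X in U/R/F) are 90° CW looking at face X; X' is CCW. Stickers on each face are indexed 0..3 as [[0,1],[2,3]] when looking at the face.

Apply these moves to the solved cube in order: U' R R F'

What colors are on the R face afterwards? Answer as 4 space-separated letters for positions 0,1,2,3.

Answer: W R Y G

Derivation:
After move 1 (U'): U=WWWW F=OOGG R=GGRR B=RRBB L=BBOO
After move 2 (R): R=RGRG U=WOWG F=OYGY D=YBYR B=WRWB
After move 3 (R): R=RRGG U=WYWY F=OBGR D=YWYW B=GROB
After move 4 (F'): F=BROG U=WYRG R=WRYG D=BOYW L=BYOW
Query: R face = WRYG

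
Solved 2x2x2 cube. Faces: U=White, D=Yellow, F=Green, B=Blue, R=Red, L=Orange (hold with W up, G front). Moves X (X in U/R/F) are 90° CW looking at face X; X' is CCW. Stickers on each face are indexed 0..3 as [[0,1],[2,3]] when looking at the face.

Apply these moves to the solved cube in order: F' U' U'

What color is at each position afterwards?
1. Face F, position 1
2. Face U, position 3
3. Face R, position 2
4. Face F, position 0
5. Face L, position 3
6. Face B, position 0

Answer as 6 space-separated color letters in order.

After move 1 (F'): F=GGGG U=WWRR R=YRYR D=OOYY L=OWOW
After move 2 (U'): U=WRWR F=OWGG R=GGYR B=YRBB L=BBOW
After move 3 (U'): U=RRWW F=BBGG R=OWYR B=GGBB L=YROW
Query 1: F[1] = B
Query 2: U[3] = W
Query 3: R[2] = Y
Query 4: F[0] = B
Query 5: L[3] = W
Query 6: B[0] = G

Answer: B W Y B W G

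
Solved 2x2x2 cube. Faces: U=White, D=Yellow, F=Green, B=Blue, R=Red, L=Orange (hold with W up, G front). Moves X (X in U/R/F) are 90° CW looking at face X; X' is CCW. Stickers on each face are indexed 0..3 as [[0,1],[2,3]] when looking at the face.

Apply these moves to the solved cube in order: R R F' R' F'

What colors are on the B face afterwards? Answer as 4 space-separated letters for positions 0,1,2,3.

Answer: W B O B

Derivation:
After move 1 (R): R=RRRR U=WGWG F=GYGY D=YBYB B=WBWB
After move 2 (R): R=RRRR U=WYWY F=GBGB D=YWYW B=GBGB
After move 3 (F'): F=BBGG U=WYRR R=WRYR D=OOYW L=OYOW
After move 4 (R'): R=RRWY U=WGRG F=BYGR D=OBYG B=WBOB
After move 5 (F'): F=YRBG U=WGRW R=BROY D=YWYG L=OGOR
Query: B face = WBOB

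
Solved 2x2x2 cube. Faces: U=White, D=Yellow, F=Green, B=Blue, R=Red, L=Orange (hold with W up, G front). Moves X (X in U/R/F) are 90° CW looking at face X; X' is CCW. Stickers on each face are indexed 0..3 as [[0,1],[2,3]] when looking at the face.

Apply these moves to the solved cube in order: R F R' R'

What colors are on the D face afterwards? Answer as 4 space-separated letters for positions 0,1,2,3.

After move 1 (R): R=RRRR U=WGWG F=GYGY D=YBYB B=WBWB
After move 2 (F): F=GGYY U=WGOO R=WRGR D=RRYB L=OYOB
After move 3 (R'): R=RRWG U=WWOW F=GGYO D=RGYY B=BBRB
After move 4 (R'): R=RGRW U=WROB F=GWYW D=RGYO B=YBGB
Query: D face = RGYO

Answer: R G Y O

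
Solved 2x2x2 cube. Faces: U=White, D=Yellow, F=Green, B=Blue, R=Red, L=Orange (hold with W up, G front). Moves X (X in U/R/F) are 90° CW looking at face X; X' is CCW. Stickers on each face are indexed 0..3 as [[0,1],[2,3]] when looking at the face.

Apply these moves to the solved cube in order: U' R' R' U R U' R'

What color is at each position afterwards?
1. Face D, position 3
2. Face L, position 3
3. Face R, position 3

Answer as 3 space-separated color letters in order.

Answer: W O G

Derivation:
After move 1 (U'): U=WWWW F=OOGG R=GGRR B=RRBB L=BBOO
After move 2 (R'): R=GRGR U=WBWR F=OWGW D=YOYG B=YRYB
After move 3 (R'): R=RRGG U=WYWY F=OBGR D=YWYW B=GROB
After move 4 (U): U=WWYY F=RRGR R=GRGG B=BBOB L=OBOO
After move 5 (R): R=GGGR U=WRYR F=RWGW D=YOYB B=YBWB
After move 6 (U'): U=RRWY F=OBGW R=RWGR B=GGWB L=YBOO
After move 7 (R'): R=WRRG U=RWWG F=ORGY D=YBYW B=BGOB
Query 1: D[3] = W
Query 2: L[3] = O
Query 3: R[3] = G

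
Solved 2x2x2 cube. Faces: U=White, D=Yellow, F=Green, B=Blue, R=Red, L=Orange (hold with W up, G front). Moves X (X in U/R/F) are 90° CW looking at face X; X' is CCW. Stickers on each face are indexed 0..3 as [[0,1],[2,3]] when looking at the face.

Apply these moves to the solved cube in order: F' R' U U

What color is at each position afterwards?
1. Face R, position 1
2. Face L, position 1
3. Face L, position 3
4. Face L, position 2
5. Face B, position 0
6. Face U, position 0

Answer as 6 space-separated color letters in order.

After move 1 (F'): F=GGGG U=WWRR R=YRYR D=OOYY L=OWOW
After move 2 (R'): R=RRYY U=WBRB F=GWGR D=OGYG B=YBOB
After move 3 (U): U=RWBB F=RRGR R=YBYY B=OWOB L=GWOW
After move 4 (U): U=BRBW F=YBGR R=OWYY B=GWOB L=RROW
Query 1: R[1] = W
Query 2: L[1] = R
Query 3: L[3] = W
Query 4: L[2] = O
Query 5: B[0] = G
Query 6: U[0] = B

Answer: W R W O G B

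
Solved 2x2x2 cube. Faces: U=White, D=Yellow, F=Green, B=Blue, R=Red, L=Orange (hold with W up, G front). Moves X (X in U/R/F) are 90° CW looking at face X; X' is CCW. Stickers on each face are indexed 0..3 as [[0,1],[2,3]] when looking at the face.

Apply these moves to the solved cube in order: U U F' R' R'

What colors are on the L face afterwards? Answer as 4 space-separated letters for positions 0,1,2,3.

After move 1 (U): U=WWWW F=RRGG R=BBRR B=OOBB L=GGOO
After move 2 (U): U=WWWW F=BBGG R=OORR B=GGBB L=RROO
After move 3 (F'): F=BGBG U=WWOR R=YOYR D=ROYY L=RWOW
After move 4 (R'): R=ORYY U=WBOG F=BWBR D=RGYG B=YGOB
After move 5 (R'): R=RYOY U=WOOY F=BBBG D=RWYR B=GGGB
Query: L face = RWOW

Answer: R W O W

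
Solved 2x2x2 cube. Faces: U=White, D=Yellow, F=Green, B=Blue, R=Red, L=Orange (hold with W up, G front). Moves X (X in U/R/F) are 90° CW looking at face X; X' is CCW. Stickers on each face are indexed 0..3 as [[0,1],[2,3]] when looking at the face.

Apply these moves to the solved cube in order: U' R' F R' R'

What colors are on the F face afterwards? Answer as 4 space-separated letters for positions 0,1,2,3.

After move 1 (U'): U=WWWW F=OOGG R=GGRR B=RRBB L=BBOO
After move 2 (R'): R=GRGR U=WBWR F=OWGW D=YOYG B=YRYB
After move 3 (F): F=GOWW U=WBOB R=WRRR D=GGYG L=BYOO
After move 4 (R'): R=RRWR U=WYOY F=GBWB D=GOYW B=GRGB
After move 5 (R'): R=RRRW U=WGOG F=GYWY D=GBYB B=WROB
Query: F face = GYWY

Answer: G Y W Y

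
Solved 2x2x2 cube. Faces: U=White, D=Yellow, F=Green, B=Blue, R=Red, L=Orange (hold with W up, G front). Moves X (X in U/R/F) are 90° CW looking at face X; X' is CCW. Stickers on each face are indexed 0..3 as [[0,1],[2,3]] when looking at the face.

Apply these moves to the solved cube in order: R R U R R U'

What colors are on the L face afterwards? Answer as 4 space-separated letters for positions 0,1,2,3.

Answer: B O O O

Derivation:
After move 1 (R): R=RRRR U=WGWG F=GYGY D=YBYB B=WBWB
After move 2 (R): R=RRRR U=WYWY F=GBGB D=YWYW B=GBGB
After move 3 (U): U=WWYY F=RRGB R=GBRR B=OOGB L=GBOO
After move 4 (R): R=RGRB U=WRYB F=RWGW D=YGYO B=YOWB
After move 5 (R): R=RRBG U=WWYW F=RGGO D=YWYY B=BORB
After move 6 (U'): U=WWWY F=GBGO R=RGBG B=RRRB L=BOOO
Query: L face = BOOO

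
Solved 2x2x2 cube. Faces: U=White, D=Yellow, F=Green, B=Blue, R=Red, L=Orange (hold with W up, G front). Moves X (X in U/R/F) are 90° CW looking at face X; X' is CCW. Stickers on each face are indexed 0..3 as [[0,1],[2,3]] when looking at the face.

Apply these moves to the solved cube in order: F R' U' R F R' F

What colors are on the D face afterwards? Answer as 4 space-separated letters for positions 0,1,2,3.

After move 1 (F): F=GGGG U=WWOO R=WRWR D=RRYY L=OYOY
After move 2 (R'): R=RRWW U=WBOB F=GWGO D=RGYG B=YBRB
After move 3 (U'): U=BBWO F=OYGO R=GWWW B=RRRB L=YBOY
After move 4 (R): R=WGWW U=BYWO F=OGGG D=RRYR B=ORBB
After move 5 (F): F=GOGG U=BYYB R=WGOW D=WWYR L=YROR
After move 6 (R'): R=GWWO U=BBYO F=GYGB D=WOYG B=RRWB
After move 7 (F): F=GGBY U=BBRR R=YWOO D=WGYG L=YWOO
Query: D face = WGYG

Answer: W G Y G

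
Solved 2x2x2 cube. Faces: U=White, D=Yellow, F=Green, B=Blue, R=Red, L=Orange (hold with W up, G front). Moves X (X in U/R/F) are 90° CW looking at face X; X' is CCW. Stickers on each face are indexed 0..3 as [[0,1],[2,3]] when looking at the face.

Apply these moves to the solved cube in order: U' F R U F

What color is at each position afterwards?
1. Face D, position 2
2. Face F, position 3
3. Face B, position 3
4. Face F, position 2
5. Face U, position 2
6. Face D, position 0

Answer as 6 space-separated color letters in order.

Answer: Y W B Y Y R

Derivation:
After move 1 (U'): U=WWWW F=OOGG R=GGRR B=RRBB L=BBOO
After move 2 (F): F=GOGO U=WWOB R=WGWR D=RGYY L=BYOY
After move 3 (R): R=WWRG U=WOOO F=GGGY D=RBYR B=BRWB
After move 4 (U): U=OWOO F=WWGY R=BRRG B=BYWB L=GGOY
After move 5 (F): F=GWYW U=OWYG R=OROG D=RBYR L=GROB
Query 1: D[2] = Y
Query 2: F[3] = W
Query 3: B[3] = B
Query 4: F[2] = Y
Query 5: U[2] = Y
Query 6: D[0] = R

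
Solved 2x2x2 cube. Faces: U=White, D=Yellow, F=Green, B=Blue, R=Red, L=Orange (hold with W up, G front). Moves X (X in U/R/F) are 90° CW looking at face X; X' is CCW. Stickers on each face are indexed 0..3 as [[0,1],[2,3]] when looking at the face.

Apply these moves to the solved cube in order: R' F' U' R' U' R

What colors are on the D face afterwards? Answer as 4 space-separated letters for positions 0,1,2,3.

Answer: O O Y W

Derivation:
After move 1 (R'): R=RRRR U=WBWB F=GWGW D=YGYG B=YBYB
After move 2 (F'): F=WWGG U=WBRR R=GRYR D=OOYG L=OBOW
After move 3 (U'): U=BRWR F=OBGG R=WWYR B=GRYB L=YBOW
After move 4 (R'): R=WRWY U=BYWG F=ORGR D=OBYG B=GROB
After move 5 (U'): U=YGBW F=YBGR R=ORWY B=WROB L=GROW
After move 6 (R): R=WOYR U=YBBR F=YBGG D=OOYW B=WRGB
Query: D face = OOYW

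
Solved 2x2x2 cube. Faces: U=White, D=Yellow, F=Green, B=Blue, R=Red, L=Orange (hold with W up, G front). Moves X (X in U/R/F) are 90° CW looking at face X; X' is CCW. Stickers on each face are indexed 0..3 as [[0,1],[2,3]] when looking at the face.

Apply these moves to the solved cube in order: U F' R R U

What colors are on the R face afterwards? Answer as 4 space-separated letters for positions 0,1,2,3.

After move 1 (U): U=WWWW F=RRGG R=BBRR B=OOBB L=GGOO
After move 2 (F'): F=RGRG U=WWBR R=YBYR D=GOYY L=GWOW
After move 3 (R): R=YYRB U=WGBG F=RORY D=GBYO B=ROWB
After move 4 (R): R=RYBY U=WOBY F=RBRO D=GWYR B=GOGB
After move 5 (U): U=BWYO F=RYRO R=GOBY B=GWGB L=RBOW
Query: R face = GOBY

Answer: G O B Y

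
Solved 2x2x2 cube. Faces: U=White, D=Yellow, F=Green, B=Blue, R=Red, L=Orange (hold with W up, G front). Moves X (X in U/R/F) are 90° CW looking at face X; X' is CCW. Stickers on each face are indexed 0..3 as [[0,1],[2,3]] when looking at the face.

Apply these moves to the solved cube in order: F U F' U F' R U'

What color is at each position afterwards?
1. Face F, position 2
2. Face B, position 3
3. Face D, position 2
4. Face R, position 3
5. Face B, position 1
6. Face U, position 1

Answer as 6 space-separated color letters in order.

Answer: R B Y Y Y W

Derivation:
After move 1 (F): F=GGGG U=WWOO R=WRWR D=RRYY L=OYOY
After move 2 (U): U=OWOW F=WRGG R=BBWR B=OYBB L=GGOY
After move 3 (F'): F=RGWG U=OWBW R=RBRR D=GYYY L=GWOO
After move 4 (U): U=BOWW F=RBWG R=OYRR B=GWBB L=RGOO
After move 5 (F'): F=BGRW U=BOOR R=YYGR D=GOYY L=RWOW
After move 6 (R): R=GYRY U=BGOW F=BORY D=GBYG B=RWOB
After move 7 (U'): U=GWBO F=RWRY R=BORY B=GYOB L=RWOW
Query 1: F[2] = R
Query 2: B[3] = B
Query 3: D[2] = Y
Query 4: R[3] = Y
Query 5: B[1] = Y
Query 6: U[1] = W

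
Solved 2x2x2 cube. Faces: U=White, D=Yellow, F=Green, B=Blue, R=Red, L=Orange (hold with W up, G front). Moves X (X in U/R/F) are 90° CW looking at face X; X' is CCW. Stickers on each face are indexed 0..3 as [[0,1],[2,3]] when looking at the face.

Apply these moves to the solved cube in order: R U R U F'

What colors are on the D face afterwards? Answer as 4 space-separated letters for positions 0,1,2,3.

After move 1 (R): R=RRRR U=WGWG F=GYGY D=YBYB B=WBWB
After move 2 (U): U=WWGG F=RRGY R=WBRR B=OOWB L=GYOO
After move 3 (R): R=RWRB U=WRGY F=RBGB D=YWYO B=GOWB
After move 4 (U): U=GWYR F=RWGB R=GORB B=GYWB L=RBOO
After move 5 (F'): F=WBRG U=GWGR R=WOYB D=BOYO L=RROY
Query: D face = BOYO

Answer: B O Y O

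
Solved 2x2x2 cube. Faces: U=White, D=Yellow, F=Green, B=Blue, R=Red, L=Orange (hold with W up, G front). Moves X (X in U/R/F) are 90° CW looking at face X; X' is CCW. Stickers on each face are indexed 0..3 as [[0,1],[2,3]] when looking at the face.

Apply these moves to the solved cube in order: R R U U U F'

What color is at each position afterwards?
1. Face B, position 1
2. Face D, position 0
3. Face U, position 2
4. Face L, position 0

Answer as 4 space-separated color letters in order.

Answer: R B G G

Derivation:
After move 1 (R): R=RRRR U=WGWG F=GYGY D=YBYB B=WBWB
After move 2 (R): R=RRRR U=WYWY F=GBGB D=YWYW B=GBGB
After move 3 (U): U=WWYY F=RRGB R=GBRR B=OOGB L=GBOO
After move 4 (U): U=YWYW F=GBGB R=OORR B=GBGB L=RROO
After move 5 (U): U=YYWW F=OOGB R=GBRR B=RRGB L=GBOO
After move 6 (F'): F=OBOG U=YYGR R=WBYR D=BOYW L=GWOW
Query 1: B[1] = R
Query 2: D[0] = B
Query 3: U[2] = G
Query 4: L[0] = G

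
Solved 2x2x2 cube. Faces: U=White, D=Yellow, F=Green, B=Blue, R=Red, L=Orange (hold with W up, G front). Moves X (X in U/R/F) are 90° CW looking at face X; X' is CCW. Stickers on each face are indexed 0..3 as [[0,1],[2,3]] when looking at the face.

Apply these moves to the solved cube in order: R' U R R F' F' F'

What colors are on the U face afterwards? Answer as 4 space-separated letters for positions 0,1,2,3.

After move 1 (R'): R=RRRR U=WBWB F=GWGW D=YGYG B=YBYB
After move 2 (U): U=WWBB F=RRGW R=YBRR B=OOYB L=GWOO
After move 3 (R): R=RYRB U=WRBW F=RGGG D=YYYO B=BOWB
After move 4 (R): R=RRBY U=WGBG F=RYGO D=YWYB B=WORB
After move 5 (F'): F=YORG U=WGRB R=WRYY D=WOYB L=GGOB
After move 6 (F'): F=OGYR U=WGWY R=ORWY D=GBYB L=GBOR
After move 7 (F'): F=GROY U=WGOW R=BRGY D=BRYB L=GYOW
Query: U face = WGOW

Answer: W G O W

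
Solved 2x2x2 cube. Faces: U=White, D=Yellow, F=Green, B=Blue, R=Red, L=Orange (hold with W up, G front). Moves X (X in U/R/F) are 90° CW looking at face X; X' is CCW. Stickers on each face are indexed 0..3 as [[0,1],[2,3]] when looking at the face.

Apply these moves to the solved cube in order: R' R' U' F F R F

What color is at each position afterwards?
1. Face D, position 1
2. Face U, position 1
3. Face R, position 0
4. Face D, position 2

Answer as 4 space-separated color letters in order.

After move 1 (R'): R=RRRR U=WBWB F=GWGW D=YGYG B=YBYB
After move 2 (R'): R=RRRR U=WYWY F=GBGB D=YWYW B=GBGB
After move 3 (U'): U=YYWW F=OOGB R=GBRR B=RRGB L=GBOO
After move 4 (F): F=GOBO U=YYOB R=WBWR D=RGYW L=GYOW
After move 5 (F): F=BGOO U=YYWY R=OBBR D=WWYW L=GROG
After move 6 (R): R=BORB U=YGWO F=BWOW D=WGYR B=YRYB
After move 7 (F): F=OBWW U=YGGR R=WOOB D=RBYR L=GWOG
Query 1: D[1] = B
Query 2: U[1] = G
Query 3: R[0] = W
Query 4: D[2] = Y

Answer: B G W Y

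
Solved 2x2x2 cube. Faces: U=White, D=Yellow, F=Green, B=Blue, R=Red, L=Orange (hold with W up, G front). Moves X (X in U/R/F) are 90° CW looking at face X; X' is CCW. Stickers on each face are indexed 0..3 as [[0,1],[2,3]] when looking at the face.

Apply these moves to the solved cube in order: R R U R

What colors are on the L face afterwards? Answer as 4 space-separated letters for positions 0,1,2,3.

After move 1 (R): R=RRRR U=WGWG F=GYGY D=YBYB B=WBWB
After move 2 (R): R=RRRR U=WYWY F=GBGB D=YWYW B=GBGB
After move 3 (U): U=WWYY F=RRGB R=GBRR B=OOGB L=GBOO
After move 4 (R): R=RGRB U=WRYB F=RWGW D=YGYO B=YOWB
Query: L face = GBOO

Answer: G B O O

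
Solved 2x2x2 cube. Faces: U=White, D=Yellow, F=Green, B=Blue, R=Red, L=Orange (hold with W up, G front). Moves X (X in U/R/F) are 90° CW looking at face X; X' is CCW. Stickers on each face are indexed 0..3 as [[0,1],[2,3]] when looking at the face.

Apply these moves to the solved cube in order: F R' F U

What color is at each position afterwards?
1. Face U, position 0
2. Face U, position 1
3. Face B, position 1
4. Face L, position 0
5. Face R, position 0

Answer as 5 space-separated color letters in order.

Answer: Y W R G Y

Derivation:
After move 1 (F): F=GGGG U=WWOO R=WRWR D=RRYY L=OYOY
After move 2 (R'): R=RRWW U=WBOB F=GWGO D=RGYG B=YBRB
After move 3 (F): F=GGOW U=WBYY R=ORBW D=WRYG L=OROG
After move 4 (U): U=YWYB F=OROW R=YBBW B=ORRB L=GGOG
Query 1: U[0] = Y
Query 2: U[1] = W
Query 3: B[1] = R
Query 4: L[0] = G
Query 5: R[0] = Y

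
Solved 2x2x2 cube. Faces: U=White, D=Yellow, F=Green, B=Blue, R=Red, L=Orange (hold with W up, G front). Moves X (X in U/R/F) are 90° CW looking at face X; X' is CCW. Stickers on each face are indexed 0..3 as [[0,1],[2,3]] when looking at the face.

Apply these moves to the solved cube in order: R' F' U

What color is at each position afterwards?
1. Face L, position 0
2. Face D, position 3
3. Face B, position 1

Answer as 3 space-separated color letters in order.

After move 1 (R'): R=RRRR U=WBWB F=GWGW D=YGYG B=YBYB
After move 2 (F'): F=WWGG U=WBRR R=GRYR D=OOYG L=OBOW
After move 3 (U): U=RWRB F=GRGG R=YBYR B=OBYB L=WWOW
Query 1: L[0] = W
Query 2: D[3] = G
Query 3: B[1] = B

Answer: W G B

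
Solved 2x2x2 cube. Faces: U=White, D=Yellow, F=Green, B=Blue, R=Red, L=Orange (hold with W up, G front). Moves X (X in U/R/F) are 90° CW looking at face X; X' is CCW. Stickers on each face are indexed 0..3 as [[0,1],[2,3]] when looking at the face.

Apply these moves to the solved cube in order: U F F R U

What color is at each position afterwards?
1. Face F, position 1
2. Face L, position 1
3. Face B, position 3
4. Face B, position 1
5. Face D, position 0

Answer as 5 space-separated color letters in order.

Answer: O W B R W

Derivation:
After move 1 (U): U=WWWW F=RRGG R=BBRR B=OOBB L=GGOO
After move 2 (F): F=GRGR U=WWOG R=WBWR D=RBYY L=GYOY
After move 3 (F): F=GGRR U=WWYY R=OBGR D=WWYY L=GROB
After move 4 (R): R=GORB U=WGYR F=GWRY D=WBYO B=YOWB
After move 5 (U): U=YWRG F=GORY R=YORB B=GRWB L=GWOB
Query 1: F[1] = O
Query 2: L[1] = W
Query 3: B[3] = B
Query 4: B[1] = R
Query 5: D[0] = W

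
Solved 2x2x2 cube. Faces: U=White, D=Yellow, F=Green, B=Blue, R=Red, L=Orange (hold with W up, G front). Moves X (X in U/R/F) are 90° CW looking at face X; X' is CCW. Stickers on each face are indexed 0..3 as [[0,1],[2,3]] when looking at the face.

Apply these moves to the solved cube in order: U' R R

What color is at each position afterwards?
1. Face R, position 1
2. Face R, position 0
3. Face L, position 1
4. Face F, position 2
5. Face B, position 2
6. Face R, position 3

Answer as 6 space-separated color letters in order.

After move 1 (U'): U=WWWW F=OOGG R=GGRR B=RRBB L=BBOO
After move 2 (R): R=RGRG U=WOWG F=OYGY D=YBYR B=WRWB
After move 3 (R): R=RRGG U=WYWY F=OBGR D=YWYW B=GROB
Query 1: R[1] = R
Query 2: R[0] = R
Query 3: L[1] = B
Query 4: F[2] = G
Query 5: B[2] = O
Query 6: R[3] = G

Answer: R R B G O G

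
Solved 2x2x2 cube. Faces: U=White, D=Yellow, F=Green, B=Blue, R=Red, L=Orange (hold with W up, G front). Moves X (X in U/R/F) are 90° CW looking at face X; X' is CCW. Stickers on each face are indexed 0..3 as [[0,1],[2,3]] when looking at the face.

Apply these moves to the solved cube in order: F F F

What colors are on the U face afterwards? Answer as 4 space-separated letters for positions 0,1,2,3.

Answer: W W R R

Derivation:
After move 1 (F): F=GGGG U=WWOO R=WRWR D=RRYY L=OYOY
After move 2 (F): F=GGGG U=WWYY R=OROR D=WWYY L=OROR
After move 3 (F): F=GGGG U=WWRR R=YRYR D=OOYY L=OWOW
Query: U face = WWRR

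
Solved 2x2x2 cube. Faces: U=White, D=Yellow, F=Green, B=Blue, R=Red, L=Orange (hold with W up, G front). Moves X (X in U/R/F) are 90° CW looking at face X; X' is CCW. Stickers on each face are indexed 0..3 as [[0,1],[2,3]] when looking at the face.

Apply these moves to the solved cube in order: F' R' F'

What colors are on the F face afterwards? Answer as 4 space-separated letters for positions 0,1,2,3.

Answer: W R G G

Derivation:
After move 1 (F'): F=GGGG U=WWRR R=YRYR D=OOYY L=OWOW
After move 2 (R'): R=RRYY U=WBRB F=GWGR D=OGYG B=YBOB
After move 3 (F'): F=WRGG U=WBRY R=GROY D=WWYG L=OBOR
Query: F face = WRGG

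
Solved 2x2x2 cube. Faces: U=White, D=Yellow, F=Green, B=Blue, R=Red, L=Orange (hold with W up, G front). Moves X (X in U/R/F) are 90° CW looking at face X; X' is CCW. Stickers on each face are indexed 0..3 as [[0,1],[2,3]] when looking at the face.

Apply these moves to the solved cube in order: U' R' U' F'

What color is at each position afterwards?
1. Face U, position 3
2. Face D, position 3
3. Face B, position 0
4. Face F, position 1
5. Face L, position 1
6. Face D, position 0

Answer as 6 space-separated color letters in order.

Answer: G G G W W R

Derivation:
After move 1 (U'): U=WWWW F=OOGG R=GGRR B=RRBB L=BBOO
After move 2 (R'): R=GRGR U=WBWR F=OWGW D=YOYG B=YRYB
After move 3 (U'): U=BRWW F=BBGW R=OWGR B=GRYB L=YROO
After move 4 (F'): F=BWBG U=BROG R=OWYR D=ROYG L=YWOW
Query 1: U[3] = G
Query 2: D[3] = G
Query 3: B[0] = G
Query 4: F[1] = W
Query 5: L[1] = W
Query 6: D[0] = R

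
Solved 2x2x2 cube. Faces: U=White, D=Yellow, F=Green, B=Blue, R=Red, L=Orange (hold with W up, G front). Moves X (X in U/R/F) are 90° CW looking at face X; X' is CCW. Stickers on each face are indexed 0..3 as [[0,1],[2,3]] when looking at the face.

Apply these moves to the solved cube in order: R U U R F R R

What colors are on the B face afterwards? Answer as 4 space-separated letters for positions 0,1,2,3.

Answer: B Y W B

Derivation:
After move 1 (R): R=RRRR U=WGWG F=GYGY D=YBYB B=WBWB
After move 2 (U): U=WWGG F=RRGY R=WBRR B=OOWB L=GYOO
After move 3 (U): U=GWGW F=WBGY R=OORR B=GYWB L=RROO
After move 4 (R): R=RORO U=GBGY F=WBGB D=YWYG B=WYWB
After move 5 (F): F=GWBB U=GBOR R=GOYO D=RRYG L=RYOW
After move 6 (R): R=YGOO U=GWOB F=GRBG D=RWYW B=RYBB
After move 7 (R): R=OYOG U=GROG F=GWBW D=RBYR B=BYWB
Query: B face = BYWB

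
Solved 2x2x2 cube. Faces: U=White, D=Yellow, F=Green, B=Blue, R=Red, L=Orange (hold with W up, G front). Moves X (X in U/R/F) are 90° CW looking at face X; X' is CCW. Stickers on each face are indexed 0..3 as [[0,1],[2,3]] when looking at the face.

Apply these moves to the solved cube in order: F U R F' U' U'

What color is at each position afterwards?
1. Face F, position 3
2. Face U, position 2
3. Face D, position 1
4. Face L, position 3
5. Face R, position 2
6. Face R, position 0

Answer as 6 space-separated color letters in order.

Answer: G R Y O R G

Derivation:
After move 1 (F): F=GGGG U=WWOO R=WRWR D=RRYY L=OYOY
After move 2 (U): U=OWOW F=WRGG R=BBWR B=OYBB L=GGOY
After move 3 (R): R=WBRB U=OROG F=WRGY D=RBYO B=WYWB
After move 4 (F'): F=RYWG U=ORWR R=BBRB D=GYYO L=GGOO
After move 5 (U'): U=RROW F=GGWG R=RYRB B=BBWB L=WYOO
After move 6 (U'): U=RWRO F=WYWG R=GGRB B=RYWB L=BBOO
Query 1: F[3] = G
Query 2: U[2] = R
Query 3: D[1] = Y
Query 4: L[3] = O
Query 5: R[2] = R
Query 6: R[0] = G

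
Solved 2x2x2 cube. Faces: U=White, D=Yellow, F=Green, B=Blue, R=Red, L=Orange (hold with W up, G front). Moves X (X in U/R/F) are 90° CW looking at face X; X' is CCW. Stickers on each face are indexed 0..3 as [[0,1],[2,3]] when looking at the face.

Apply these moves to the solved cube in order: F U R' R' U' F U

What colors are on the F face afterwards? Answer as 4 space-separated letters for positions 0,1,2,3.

After move 1 (F): F=GGGG U=WWOO R=WRWR D=RRYY L=OYOY
After move 2 (U): U=OWOW F=WRGG R=BBWR B=OYBB L=GGOY
After move 3 (R'): R=BRBW U=OBOO F=WWGW D=RRYG B=YYRB
After move 4 (R'): R=RWBB U=OROY F=WBGO D=RWYW B=GYRB
After move 5 (U'): U=RYOO F=GGGO R=WBBB B=RWRB L=GYOY
After move 6 (F): F=GGOG U=RYYY R=OBOB D=BWYW L=GROW
After move 7 (U): U=YRYY F=OBOG R=RWOB B=GRRB L=GGOW
Query: F face = OBOG

Answer: O B O G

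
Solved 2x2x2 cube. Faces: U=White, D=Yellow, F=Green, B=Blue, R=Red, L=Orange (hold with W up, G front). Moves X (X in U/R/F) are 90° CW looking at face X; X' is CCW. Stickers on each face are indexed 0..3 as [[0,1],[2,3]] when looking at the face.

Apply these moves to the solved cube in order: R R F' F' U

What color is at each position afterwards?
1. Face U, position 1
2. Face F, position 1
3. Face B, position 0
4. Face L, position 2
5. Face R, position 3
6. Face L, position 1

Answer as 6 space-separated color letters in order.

After move 1 (R): R=RRRR U=WGWG F=GYGY D=YBYB B=WBWB
After move 2 (R): R=RRRR U=WYWY F=GBGB D=YWYW B=GBGB
After move 3 (F'): F=BBGG U=WYRR R=WRYR D=OOYW L=OYOW
After move 4 (F'): F=BGBG U=WYWY R=OROR D=YWYW L=OROR
After move 5 (U): U=WWYY F=ORBG R=GBOR B=ORGB L=BGOR
Query 1: U[1] = W
Query 2: F[1] = R
Query 3: B[0] = O
Query 4: L[2] = O
Query 5: R[3] = R
Query 6: L[1] = G

Answer: W R O O R G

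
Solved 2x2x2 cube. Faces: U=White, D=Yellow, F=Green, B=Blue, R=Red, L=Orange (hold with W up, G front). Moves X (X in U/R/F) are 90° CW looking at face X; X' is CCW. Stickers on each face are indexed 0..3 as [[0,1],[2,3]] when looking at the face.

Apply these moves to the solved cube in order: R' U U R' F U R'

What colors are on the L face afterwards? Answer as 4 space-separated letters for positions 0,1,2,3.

Answer: G Y O B

Derivation:
After move 1 (R'): R=RRRR U=WBWB F=GWGW D=YGYG B=YBYB
After move 2 (U): U=WWBB F=RRGW R=YBRR B=OOYB L=GWOO
After move 3 (U): U=BWBW F=YBGW R=OORR B=GWYB L=RROO
After move 4 (R'): R=OROR U=BYBG F=YWGW D=YBYW B=GWGB
After move 5 (F): F=GYWW U=BYOR R=BRGR D=OOYW L=RYOB
After move 6 (U): U=OBRY F=BRWW R=GWGR B=RYGB L=GYOB
After move 7 (R'): R=WRGG U=OGRR F=BBWY D=ORYW B=WYOB
Query: L face = GYOB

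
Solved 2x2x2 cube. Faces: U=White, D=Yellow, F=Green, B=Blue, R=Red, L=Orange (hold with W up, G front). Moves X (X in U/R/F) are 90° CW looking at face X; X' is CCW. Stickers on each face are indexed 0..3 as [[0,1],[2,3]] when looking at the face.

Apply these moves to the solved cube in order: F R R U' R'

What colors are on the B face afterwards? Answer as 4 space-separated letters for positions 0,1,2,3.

After move 1 (F): F=GGGG U=WWOO R=WRWR D=RRYY L=OYOY
After move 2 (R): R=WWRR U=WGOG F=GRGY D=RBYB B=OBWB
After move 3 (R): R=RWRW U=WROY F=GBGB D=RWYO B=GBGB
After move 4 (U'): U=RYWO F=OYGB R=GBRW B=RWGB L=GBOY
After move 5 (R'): R=BWGR U=RGWR F=OYGO D=RYYB B=OWWB
Query: B face = OWWB

Answer: O W W B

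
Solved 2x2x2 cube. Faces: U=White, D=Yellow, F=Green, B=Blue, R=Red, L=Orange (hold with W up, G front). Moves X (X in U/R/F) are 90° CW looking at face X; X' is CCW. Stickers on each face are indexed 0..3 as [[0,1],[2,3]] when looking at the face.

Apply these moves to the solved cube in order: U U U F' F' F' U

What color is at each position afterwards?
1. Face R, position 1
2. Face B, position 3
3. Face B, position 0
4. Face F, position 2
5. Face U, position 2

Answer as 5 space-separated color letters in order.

After move 1 (U): U=WWWW F=RRGG R=BBRR B=OOBB L=GGOO
After move 2 (U): U=WWWW F=BBGG R=OORR B=GGBB L=RROO
After move 3 (U): U=WWWW F=OOGG R=GGRR B=RRBB L=BBOO
After move 4 (F'): F=OGOG U=WWGR R=YGYR D=BOYY L=BWOW
After move 5 (F'): F=GGOO U=WWYY R=OGBR D=WWYY L=BROG
After move 6 (F'): F=GOGO U=WWOB R=WGWR D=RGYY L=BYOY
After move 7 (U): U=OWBW F=WGGO R=RRWR B=BYBB L=GOOY
Query 1: R[1] = R
Query 2: B[3] = B
Query 3: B[0] = B
Query 4: F[2] = G
Query 5: U[2] = B

Answer: R B B G B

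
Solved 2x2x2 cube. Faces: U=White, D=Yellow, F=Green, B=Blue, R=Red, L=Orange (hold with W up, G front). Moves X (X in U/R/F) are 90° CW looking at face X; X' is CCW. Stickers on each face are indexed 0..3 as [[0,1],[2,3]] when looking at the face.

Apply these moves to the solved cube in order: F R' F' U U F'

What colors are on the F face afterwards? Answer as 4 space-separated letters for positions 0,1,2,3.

Answer: B G Y G

Derivation:
After move 1 (F): F=GGGG U=WWOO R=WRWR D=RRYY L=OYOY
After move 2 (R'): R=RRWW U=WBOB F=GWGO D=RGYG B=YBRB
After move 3 (F'): F=WOGG U=WBRW R=GRRW D=YYYG L=OBOO
After move 4 (U): U=RWWB F=GRGG R=YBRW B=OBRB L=WOOO
After move 5 (U): U=WRBW F=YBGG R=OBRW B=WORB L=GROO
After move 6 (F'): F=BGYG U=WROR R=YBYW D=ROYG L=GWOB
Query: F face = BGYG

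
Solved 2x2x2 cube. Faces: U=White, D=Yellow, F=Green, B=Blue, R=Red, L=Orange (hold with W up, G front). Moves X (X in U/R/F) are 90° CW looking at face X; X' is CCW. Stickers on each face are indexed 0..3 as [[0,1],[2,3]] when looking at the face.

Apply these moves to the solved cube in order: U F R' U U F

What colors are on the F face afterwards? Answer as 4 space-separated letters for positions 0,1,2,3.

Answer: G Y G O

Derivation:
After move 1 (U): U=WWWW F=RRGG R=BBRR B=OOBB L=GGOO
After move 2 (F): F=GRGR U=WWOG R=WBWR D=RBYY L=GYOY
After move 3 (R'): R=BRWW U=WBOO F=GWGG D=RRYR B=YOBB
After move 4 (U): U=OWOB F=BRGG R=YOWW B=GYBB L=GWOY
After move 5 (U): U=OOBW F=YOGG R=GYWW B=GWBB L=BROY
After move 6 (F): F=GYGO U=OOYR R=BYWW D=WGYR L=BROR
Query: F face = GYGO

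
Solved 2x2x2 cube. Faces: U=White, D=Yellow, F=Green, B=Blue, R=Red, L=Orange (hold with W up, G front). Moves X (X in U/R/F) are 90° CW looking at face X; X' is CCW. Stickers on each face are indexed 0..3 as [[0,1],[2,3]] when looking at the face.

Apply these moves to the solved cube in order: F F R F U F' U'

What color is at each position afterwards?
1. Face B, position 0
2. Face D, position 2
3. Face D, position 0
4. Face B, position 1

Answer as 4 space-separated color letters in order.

After move 1 (F): F=GGGG U=WWOO R=WRWR D=RRYY L=OYOY
After move 2 (F): F=GGGG U=WWYY R=OROR D=WWYY L=OROR
After move 3 (R): R=OORR U=WGYG F=GWGY D=WBYB B=YBWB
After move 4 (F): F=GGYW U=WGRR R=YOGR D=ROYB L=OWOB
After move 5 (U): U=RWRG F=YOYW R=YBGR B=OWWB L=GGOB
After move 6 (F'): F=OWYY U=RWYG R=OBRR D=GBYB L=GGOR
After move 7 (U'): U=WGRY F=GGYY R=OWRR B=OBWB L=OWOR
Query 1: B[0] = O
Query 2: D[2] = Y
Query 3: D[0] = G
Query 4: B[1] = B

Answer: O Y G B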